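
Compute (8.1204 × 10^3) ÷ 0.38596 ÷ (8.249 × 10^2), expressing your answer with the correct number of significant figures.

25.51

(8.1204 × 10^3) ÷ 0.38596 ÷ (8.249 × 10^2) = 25.5054987963…
Multiplication/division keeps the fewest significant figures: 8.1204 × 10^3 → 5 s.f., 0.38596 → 5 s.f., 8.249 × 10^2 → 4 s.f.; limit is 4.
Rounded to 4 significant figures: 25.51.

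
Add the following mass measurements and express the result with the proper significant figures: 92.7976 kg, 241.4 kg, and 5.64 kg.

339.8 kg

92.7976 kg + 241.4 kg + 5.64 kg = 339.8376 kg.
Addition/subtraction keeps the fewest decimal places: 92.7976 → 4 decimal places, 241.4 → 1 decimal place, 5.64 → 2 decimal places; limit is 1.
Rounded to 1 decimal place: 339.8 kg.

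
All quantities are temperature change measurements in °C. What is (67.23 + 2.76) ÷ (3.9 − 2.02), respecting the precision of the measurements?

67.23 + 2.76 = 69.99, limited to 2 d.p. → 4 s.f.; 3.9 − 2.02 = 1.88, limited to 1 d.p. → 2 s.f.
Carrying full precision, 69.99 ÷ 1.88 = 37.2287234043…; keep min(4, 2) = 2 s.f.
Rounded to 2 significant figures: 37.

37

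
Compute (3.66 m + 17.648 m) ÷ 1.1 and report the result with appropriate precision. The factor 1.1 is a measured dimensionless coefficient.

19 m

3.66 m + 17.648 m = 21.308 m; the sum is limited to 2 decimal places (4 s.f.).
Carrying full precision, 21.308 ÷ 1.1 = 19.3709090909… m; 1.1 has 2 s.f., so the result keeps min(4, 2) = 2 s.f.
Rounded to 2 significant figures: 19 m.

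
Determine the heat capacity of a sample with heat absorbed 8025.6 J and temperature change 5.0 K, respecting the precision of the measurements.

1.6 × 10³ J/K

heat capacity = 8025.6 J ÷ 5.0 K = 1605.12 J/K.
8025.6 has 5 significant figures; 5.0 has 2.
Division/multiplication keeps the fewest: 2 significant figures.
Rounded: 1.6 × 10³ J/K.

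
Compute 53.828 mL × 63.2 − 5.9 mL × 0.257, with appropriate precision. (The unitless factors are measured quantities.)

3.40 × 10³ mL

53.828 × 63.2 = 3401.9296 → 3.40 × 10³ mL (3 s.f., last digit at the 10^1 place).
5.9 × 0.257 = 1.5163 → 1.5 mL (2 s.f., last digit at the 10^-1 place).
Difference: 3400.4133 mL; keep the coarser place, 10^1.
Result: 3.40 × 10³ mL.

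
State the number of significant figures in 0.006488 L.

4

0.006488: leading zeros are not significant.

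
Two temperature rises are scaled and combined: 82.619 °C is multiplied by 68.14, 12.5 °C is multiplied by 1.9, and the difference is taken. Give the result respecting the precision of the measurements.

5606 °C

82.619 × 68.14 = 5629.65866 → 5.630 × 10³ °C (4 s.f., last digit at the 10^0 place).
12.5 × 1.9 = 23.75 → 24 °C (2 s.f., last digit at the 10^0 place).
Difference: 5605.90866 °C; keep the coarser place, 10^0.
Result: 5606 °C.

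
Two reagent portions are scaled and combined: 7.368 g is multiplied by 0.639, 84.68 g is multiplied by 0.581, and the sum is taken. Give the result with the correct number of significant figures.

53.9 g

7.368 × 0.639 = 4.708152 → 4.71 g (3 s.f., last digit at the 10^-2 place).
84.68 × 0.581 = 49.19908 → 49.2 g (3 s.f., last digit at the 10^-1 place).
Sum: 53.907232 g; keep the coarser place, 10^-1.
Result: 53.9 g.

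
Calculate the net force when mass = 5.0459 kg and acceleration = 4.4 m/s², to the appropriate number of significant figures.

22 N

net force = 5.0459 kg × 4.4 m/s² = 22.20196 N.
5.0459 has 5 significant figures; 4.4 has 2.
Division/multiplication keeps the fewest: 2 significant figures.
Rounded: 22 N.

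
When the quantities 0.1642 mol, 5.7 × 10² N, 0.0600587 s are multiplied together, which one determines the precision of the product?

0.1642 mol → 4 s.f.; 5.7 × 10² N → 2 s.f.; 0.0600587 s → 6 s.f.
The fewest is 2 significant figures, from 5.7 × 10² N.

5.7 × 10² N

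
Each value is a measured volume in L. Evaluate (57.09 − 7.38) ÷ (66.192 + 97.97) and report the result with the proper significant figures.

0.3028

57.09 − 7.38 = 49.71, limited to 2 d.p. → 4 s.f.; 66.192 + 97.97 = 164.162, limited to 2 d.p. → 5 s.f.
Carrying full precision, 49.71 ÷ 164.162 = 0.302810638272…; keep min(4, 5) = 4 s.f.
Rounded to 4 significant figures: 0.3028.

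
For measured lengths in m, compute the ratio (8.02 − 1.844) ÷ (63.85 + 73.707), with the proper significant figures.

0.0449

8.02 − 1.844 = 6.176, limited to 2 d.p. → 3 s.f.; 63.85 + 73.707 = 137.557, limited to 2 d.p. → 5 s.f.
Carrying full precision, 6.176 ÷ 137.557 = 0.0448977514776…; keep min(3, 5) = 3 s.f.
Rounded to 3 significant figures: 0.0449.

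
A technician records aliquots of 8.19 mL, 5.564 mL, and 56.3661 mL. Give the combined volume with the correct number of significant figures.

8.19 mL + 5.564 mL + 56.3661 mL = 70.1201 mL.
Addition/subtraction keeps the fewest decimal places: 8.19 → 2 decimal places, 5.564 → 3 decimal places, 56.3661 → 4 decimal places; limit is 2.
Rounded to 2 decimal places: 70.12 mL.

70.12 mL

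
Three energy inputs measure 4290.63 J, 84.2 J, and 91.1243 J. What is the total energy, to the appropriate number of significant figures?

4290.63 J + 84.2 J + 91.1243 J = 4465.9543 J.
Addition/subtraction keeps the fewest decimal places: 4290.63 → 2 decimal places, 84.2 → 1 decimal place, 91.1243 → 4 decimal places; limit is 1.
Rounded to 1 decimal place: 4466.0 J.

4466.0 J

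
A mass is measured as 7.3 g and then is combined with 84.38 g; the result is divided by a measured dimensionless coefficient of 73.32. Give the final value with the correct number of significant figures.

1.25 g

7.3 g + 84.38 g = 91.68 g; the sum is limited to 1 decimal place (3 s.f.).
Carrying full precision, 91.68 ÷ 73.32 = 1.2504091653… g; 73.32 has 4 s.f., so the result keeps min(3, 4) = 3 s.f.
Rounded to 3 significant figures: 1.25 g.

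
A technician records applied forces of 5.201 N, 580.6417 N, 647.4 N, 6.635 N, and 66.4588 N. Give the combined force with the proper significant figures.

1306.3 N

5.201 N + 580.6417 N + 647.4 N + 6.635 N + 66.4588 N = 1306.3365 N.
Addition/subtraction keeps the fewest decimal places: 5.201 → 3 decimal places, 580.6417 → 4 decimal places, 647.4 → 1 decimal place, 6.635 → 3 decimal places, 66.4588 → 4 decimal places; limit is 1.
Rounded to 1 decimal place: 1306.3 N.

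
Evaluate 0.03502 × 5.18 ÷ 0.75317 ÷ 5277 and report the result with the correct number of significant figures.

4.56 × 10^-5

0.03502 × 5.18 ÷ 0.75317 ÷ 5277 = 0.0000456421185102…
Multiplication/division keeps the fewest significant figures: 0.03502 → 4 s.f., 5.18 → 3 s.f., 0.75317 → 5 s.f., 5277 → 4 s.f.; limit is 3.
Rounded to 3 significant figures: 4.56 × 10^-5.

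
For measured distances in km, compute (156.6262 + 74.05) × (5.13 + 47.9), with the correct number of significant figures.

1.22 × 10⁴ km²

156.6262 + 74.05 = 230.6762, limited to 2 d.p. → 5 s.f.; 5.13 + 47.9 = 53.03, limited to 1 d.p. → 3 s.f.
Carrying full precision, 230.6762 × 53.03 = 12232.758886; keep min(5, 3) = 3 s.f.
Rounded to 3 significant figures: 1.22 × 10⁴ km².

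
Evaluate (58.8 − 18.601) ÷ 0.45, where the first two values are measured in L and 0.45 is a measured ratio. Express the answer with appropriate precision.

89 L

58.8 L − 18.601 L = 40.199 L; the difference is limited to 1 decimal place (3 s.f.).
Carrying full precision, 40.199 ÷ 0.45 = 89.3311111111… L; 0.45 has 2 s.f., so the result keeps min(3, 2) = 2 s.f.
Rounded to 2 significant figures: 89 L.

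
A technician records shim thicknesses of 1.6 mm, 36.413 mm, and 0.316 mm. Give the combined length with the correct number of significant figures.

38.3 mm

1.6 mm + 36.413 mm + 0.316 mm = 38.329 mm.
Addition/subtraction keeps the fewest decimal places: 1.6 → 1 decimal place, 36.413 → 3 decimal places, 0.316 → 3 decimal places; limit is 1.
Rounded to 1 decimal place: 38.3 mm.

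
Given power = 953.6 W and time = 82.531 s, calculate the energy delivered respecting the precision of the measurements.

energy delivered = 953.6 W × 82.531 s = 78701.5616 J.
953.6 has 4 significant figures; 82.531 has 5.
Division/multiplication keeps the fewest: 4 significant figures.
Rounded: 7.870 × 10^4 J.

7.870 × 10^4 J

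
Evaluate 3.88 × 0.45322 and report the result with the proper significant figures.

1.76

3.88 × 0.45322 = 1.7584936
Multiplication/division keeps the fewest significant figures: 3.88 → 3 s.f., 0.45322 → 5 s.f.; limit is 3.
Rounded to 3 significant figures: 1.76.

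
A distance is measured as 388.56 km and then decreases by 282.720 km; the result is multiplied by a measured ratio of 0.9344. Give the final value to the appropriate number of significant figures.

388.56 km − 282.720 km = 105.840 km; the difference is limited to 2 decimal places (5 s.f.).
Carrying full precision, 105.840 × 0.9344 = 98.896896 km; 0.9344 has 4 s.f., so the result keeps min(5, 4) = 4 s.f.
Rounded to 4 significant figures: 98.90 km.

98.90 km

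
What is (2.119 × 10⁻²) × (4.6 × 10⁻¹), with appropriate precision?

(2.119 × 10⁻²) × (4.6 × 10⁻¹) = 0.0097474
Multiplication/division keeps the fewest significant figures: 2.119 × 10⁻² → 4 s.f., 4.6 × 10⁻¹ → 2 s.f.; limit is 2.
Rounded to 2 significant figures: 9.7 × 10⁻³.

9.7 × 10⁻³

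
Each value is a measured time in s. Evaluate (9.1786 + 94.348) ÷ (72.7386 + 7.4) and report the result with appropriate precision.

9.1786 + 94.348 = 103.5266, limited to 3 d.p. → 6 s.f.; 72.7386 + 7.4 = 80.1386, limited to 1 d.p. → 3 s.f.
Carrying full precision, 103.5266 ÷ 80.1386 = 1.29184437961…; keep min(6, 3) = 3 s.f.
Rounded to 3 significant figures: 1.29.

1.29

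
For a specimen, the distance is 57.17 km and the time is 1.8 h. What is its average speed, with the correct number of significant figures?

32 km/h

average speed = 57.17 km ÷ 1.8 h = 31.7611111111… km/h.
57.17 has 4 significant figures; 1.8 has 2.
Division/multiplication keeps the fewest: 2 significant figures.
Rounded: 32 km/h.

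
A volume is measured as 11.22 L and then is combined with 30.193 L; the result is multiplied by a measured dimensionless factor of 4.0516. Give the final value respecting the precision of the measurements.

11.22 L + 30.193 L = 41.413 L; the sum is limited to 2 decimal places (4 s.f.).
Carrying full precision, 41.413 × 4.0516 = 167.7889108 L; 4.0516 has 5 s.f., so the result keeps min(4, 5) = 4 s.f.
Rounded to 4 significant figures: 167.8 L.

167.8 L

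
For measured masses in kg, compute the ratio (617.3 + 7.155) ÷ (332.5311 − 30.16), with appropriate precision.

2.065

617.3 + 7.155 = 624.455, limited to 1 d.p. → 4 s.f.; 332.5311 − 30.16 = 302.3711, limited to 2 d.p. → 5 s.f.
Carrying full precision, 624.455 ÷ 302.3711 = 2.0651940612…; keep min(4, 5) = 4 s.f.
Rounded to 4 significant figures: 2.065.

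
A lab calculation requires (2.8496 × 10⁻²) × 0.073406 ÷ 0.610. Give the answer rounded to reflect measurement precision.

0.00343

(2.8496 × 10⁻²) × 0.073406 ÷ 0.610 = 0.00342914323934…
Multiplication/division keeps the fewest significant figures: 2.8496 × 10⁻² → 5 s.f., 0.073406 → 5 s.f., 0.610 → 3 s.f.; limit is 3.
Rounded to 3 significant figures: 0.00343.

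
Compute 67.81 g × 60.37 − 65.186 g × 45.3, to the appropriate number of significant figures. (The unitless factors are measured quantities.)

1.14 × 10³ g

67.81 × 60.37 = 4093.6897 → 4094 g (4 s.f., last digit at the 10^0 place).
65.186 × 45.3 = 2952.9258 → 2.95 × 10³ g (3 s.f., last digit at the 10^1 place).
Difference: 1140.7639 g; keep the coarser place, 10^1.
Result: 1.14 × 10³ g.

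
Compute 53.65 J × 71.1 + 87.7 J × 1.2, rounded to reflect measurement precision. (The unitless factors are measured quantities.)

3.92 × 10^3 J

53.65 × 71.1 = 3814.515 → 3.81 × 10^3 J (3 s.f., last digit at the 10^1 place).
87.7 × 1.2 = 105.24 → 1.1 × 10^2 J (2 s.f., last digit at the 10^1 place).
Sum: 3919.755 J; keep the coarser place, 10^1.
Result: 3.92 × 10^3 J.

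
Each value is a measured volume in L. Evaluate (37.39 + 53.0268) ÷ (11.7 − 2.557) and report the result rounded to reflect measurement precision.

9.9

37.39 + 53.0268 = 90.4168, limited to 2 d.p. → 4 s.f.; 11.7 − 2.557 = 9.143, limited to 1 d.p. → 2 s.f.
Carrying full precision, 90.4168 ÷ 9.143 = 9.88918298152…; keep min(4, 2) = 2 s.f.
Rounded to 2 significant figures: 9.9.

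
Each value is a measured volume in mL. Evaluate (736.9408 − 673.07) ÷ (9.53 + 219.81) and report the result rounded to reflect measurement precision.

0.2785

736.9408 − 673.07 = 63.8708, limited to 2 d.p. → 4 s.f.; 9.53 + 219.81 = 229.34, limited to 2 d.p. → 5 s.f.
Carrying full precision, 63.8708 ÷ 229.34 = 0.278498299468…; keep min(4, 5) = 4 s.f.
Rounded to 4 significant figures: 0.2785.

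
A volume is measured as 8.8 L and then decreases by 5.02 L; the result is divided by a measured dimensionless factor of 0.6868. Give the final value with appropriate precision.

5.5 L

8.8 L − 5.02 L = 3.78 L; the difference is limited to 1 decimal place (2 s.f.).
Carrying full precision, 3.78 ÷ 0.6868 = 5.50378567268… L; 0.6868 has 4 s.f., so the result keeps min(2, 4) = 2 s.f.
Rounded to 2 significant figures: 5.5 L.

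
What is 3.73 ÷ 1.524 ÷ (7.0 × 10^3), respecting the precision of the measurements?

3.73 ÷ 1.524 ÷ (7.0 × 10^3) = 0.000349643794526…
Multiplication/division keeps the fewest significant figures: 3.73 → 3 s.f., 1.524 → 4 s.f., 7.0 × 10^3 → 2 s.f.; limit is 2.
Rounded to 2 significant figures: 3.5 × 10^-4.

3.5 × 10^-4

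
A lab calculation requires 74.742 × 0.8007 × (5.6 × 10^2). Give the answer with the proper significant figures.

3.4 × 10^4

74.742 × 0.8007 × (5.6 × 10^2) = 33513.714864
Multiplication/division keeps the fewest significant figures: 74.742 → 5 s.f., 0.8007 → 4 s.f., 5.6 × 10^2 → 2 s.f.; limit is 2.
Rounded to 2 significant figures: 3.4 × 10^4.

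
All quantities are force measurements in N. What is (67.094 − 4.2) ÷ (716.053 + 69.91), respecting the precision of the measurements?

0.0800

67.094 − 4.2 = 62.894, limited to 1 d.p. → 3 s.f.; 716.053 + 69.91 = 785.963, limited to 2 d.p. → 5 s.f.
Carrying full precision, 62.894 ÷ 785.963 = 0.0800215786239…; keep min(3, 5) = 3 s.f.
Rounded to 3 significant figures: 0.0800.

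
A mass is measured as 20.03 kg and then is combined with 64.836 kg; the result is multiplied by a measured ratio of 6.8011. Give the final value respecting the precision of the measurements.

20.03 kg + 64.836 kg = 84.866 kg; the sum is limited to 2 decimal places (4 s.f.).
Carrying full precision, 84.866 × 6.8011 = 577.1821526 kg; 6.8011 has 5 s.f., so the result keeps min(4, 5) = 4 s.f.
Rounded to 4 significant figures: 577.2 kg.

577.2 kg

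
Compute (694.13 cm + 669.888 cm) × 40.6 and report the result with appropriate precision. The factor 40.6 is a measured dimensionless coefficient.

694.13 cm + 669.888 cm = 1364.018 cm; the sum is limited to 2 decimal places (6 s.f.).
Carrying full precision, 1364.018 × 40.6 = 55379.1308 cm; 40.6 has 3 s.f., so the result keeps min(6, 3) = 3 s.f.
Rounded to 3 significant figures: 5.54 × 10⁴ cm.

5.54 × 10⁴ cm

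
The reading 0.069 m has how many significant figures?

2

0.069: leading zeros are not significant.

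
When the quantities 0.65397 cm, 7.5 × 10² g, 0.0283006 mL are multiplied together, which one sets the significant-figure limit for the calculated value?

7.5 × 10² g

0.65397 cm → 5 s.f.; 7.5 × 10² g → 2 s.f.; 0.0283006 mL → 6 s.f.
The fewest is 2 significant figures, from 7.5 × 10² g.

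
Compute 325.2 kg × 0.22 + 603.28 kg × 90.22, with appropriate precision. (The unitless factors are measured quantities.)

5.450 × 10⁴ kg

325.2 × 0.22 = 71.544 → 72 kg (2 s.f., last digit at the 10^0 place).
603.28 × 90.22 = 54427.9216 → 5.443 × 10⁴ kg (4 s.f., last digit at the 10^1 place).
Sum: 54499.4656 kg; keep the coarser place, 10^1.
Result: 5.450 × 10⁴ kg.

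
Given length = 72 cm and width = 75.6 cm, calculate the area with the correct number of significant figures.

5.4 × 10³ cm²

area = 72 cm × 75.6 cm = 5443.2 cm².
72 has 2 significant figures; 75.6 has 3.
Division/multiplication keeps the fewest: 2 significant figures.
Rounded: 5.4 × 10³ cm².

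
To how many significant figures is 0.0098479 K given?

0.0098479: leading zeros are not significant.

5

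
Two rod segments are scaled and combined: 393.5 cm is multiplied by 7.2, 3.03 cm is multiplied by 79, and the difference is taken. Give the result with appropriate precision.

393.5 × 7.2 = 2833.2 → 2.8 × 10^3 cm (2 s.f., last digit at the 10^2 place).
3.03 × 79 = 239.37 → 2.4 × 10^2 cm (2 s.f., last digit at the 10^1 place).
Difference: 2593.83 cm; keep the coarser place, 10^2.
Result: 2.6 × 10^3 cm.

2.6 × 10^3 cm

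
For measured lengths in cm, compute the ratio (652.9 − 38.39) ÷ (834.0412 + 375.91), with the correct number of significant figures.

652.9 − 38.39 = 614.51, limited to 1 d.p. → 4 s.f.; 834.0412 + 375.91 = 1209.9512, limited to 2 d.p. → 6 s.f.
Carrying full precision, 614.51 ÷ 1209.9512 = 0.507879987226…; keep min(4, 6) = 4 s.f.
Rounded to 4 significant figures: 0.5079.

0.5079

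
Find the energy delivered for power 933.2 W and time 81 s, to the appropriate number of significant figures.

energy delivered = 933.2 W × 81 s = 75589.2 J.
933.2 has 4 significant figures; 81 has 2.
Division/multiplication keeps the fewest: 2 significant figures.
Rounded: 7.6 × 10⁴ J.

7.6 × 10⁴ J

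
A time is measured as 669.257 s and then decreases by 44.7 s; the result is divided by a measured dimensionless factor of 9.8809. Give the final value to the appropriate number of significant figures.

63.21 s

669.257 s − 44.7 s = 624.557 s; the difference is limited to 1 decimal place (4 s.f.).
Carrying full precision, 624.557 ÷ 9.8809 = 63.2085133945… s; 9.8809 has 5 s.f., so the result keeps min(4, 5) = 4 s.f.
Rounded to 4 significant figures: 63.21 s.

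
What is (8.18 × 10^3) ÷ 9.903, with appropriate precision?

826

(8.18 × 10^3) ÷ 9.903 = 826.012319499…
Multiplication/division keeps the fewest significant figures: 8.18 × 10^3 → 3 s.f., 9.903 → 4 s.f.; limit is 3.
Rounded to 3 significant figures: 826.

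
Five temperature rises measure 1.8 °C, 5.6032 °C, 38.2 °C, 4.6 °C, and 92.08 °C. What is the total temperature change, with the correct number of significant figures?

1.8 °C + 5.6032 °C + 38.2 °C + 4.6 °C + 92.08 °C = 142.2832 °C.
Addition/subtraction keeps the fewest decimal places: 1.8 → 1 decimal place, 5.6032 → 4 decimal places, 38.2 → 1 decimal place, 4.6 → 1 decimal place, 92.08 → 2 decimal places; limit is 1.
Rounded to 1 decimal place: 142.3 °C.

142.3 °C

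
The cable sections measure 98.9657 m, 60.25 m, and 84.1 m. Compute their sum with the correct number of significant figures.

98.9657 m + 60.25 m + 84.1 m = 243.3157 m.
Addition/subtraction keeps the fewest decimal places: 98.9657 → 4 decimal places, 60.25 → 2 decimal places, 84.1 → 1 decimal place; limit is 1.
Rounded to 1 decimal place: 243.3 m.

243.3 m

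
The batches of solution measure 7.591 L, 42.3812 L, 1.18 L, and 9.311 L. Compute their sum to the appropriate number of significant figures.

60.46 L

7.591 L + 42.3812 L + 1.18 L + 9.311 L = 60.4632 L.
Addition/subtraction keeps the fewest decimal places: 7.591 → 3 decimal places, 42.3812 → 4 decimal places, 1.18 → 2 decimal places, 9.311 → 3 decimal places; limit is 2.
Rounded to 2 decimal places: 60.46 L.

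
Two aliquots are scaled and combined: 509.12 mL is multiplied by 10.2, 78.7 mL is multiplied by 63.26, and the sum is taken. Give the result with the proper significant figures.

509.12 × 10.2 = 5193.024 → 5.19 × 10³ mL (3 s.f., last digit at the 10^1 place).
78.7 × 63.26 = 4978.562 → 4.98 × 10³ mL (3 s.f., last digit at the 10^1 place).
Sum: 10171.586 mL; keep the coarser place, 10^1.
Result: 1.017 × 10⁴ mL.

1.017 × 10⁴ mL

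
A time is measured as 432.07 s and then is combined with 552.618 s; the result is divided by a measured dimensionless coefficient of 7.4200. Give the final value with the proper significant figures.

132.71 s

432.07 s + 552.618 s = 984.688 s; the sum is limited to 2 decimal places (5 s.f.).
Carrying full precision, 984.688 ÷ 7.4200 = 132.707277628… s; 7.4200 has 5 s.f., so the result keeps min(5, 5) = 5 s.f.
Rounded to 5 significant figures: 132.71 s.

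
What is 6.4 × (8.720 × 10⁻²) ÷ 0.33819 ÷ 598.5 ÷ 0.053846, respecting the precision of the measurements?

0.051

6.4 × (8.720 × 10⁻²) ÷ 0.33819 ÷ 598.5 ÷ 0.053846 = 0.0512056750174…
Multiplication/division keeps the fewest significant figures: 6.4 → 2 s.f., 8.720 × 10⁻² → 4 s.f., 0.33819 → 5 s.f., 598.5 → 4 s.f., 0.053846 → 5 s.f.; limit is 2.
Rounded to 2 significant figures: 0.051.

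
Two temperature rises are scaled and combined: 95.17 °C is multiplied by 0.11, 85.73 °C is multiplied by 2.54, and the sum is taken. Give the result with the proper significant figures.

95.17 × 0.11 = 10.4687 → 10. °C (2 s.f., last digit at the 10^0 place).
85.73 × 2.54 = 217.7542 → 218 °C (3 s.f., last digit at the 10^0 place).
Sum: 228.2229 °C; keep the coarser place, 10^0.
Result: 228 °C.

228 °C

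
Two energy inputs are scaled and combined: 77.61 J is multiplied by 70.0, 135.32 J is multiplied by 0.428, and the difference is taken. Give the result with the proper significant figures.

5.37 × 10^3 J

77.61 × 70.0 = 5432.7 → 5.43 × 10^3 J (3 s.f., last digit at the 10^1 place).
135.32 × 0.428 = 57.91696 → 57.9 J (3 s.f., last digit at the 10^-1 place).
Difference: 5374.78304 J; keep the coarser place, 10^1.
Result: 5.37 × 10^3 J.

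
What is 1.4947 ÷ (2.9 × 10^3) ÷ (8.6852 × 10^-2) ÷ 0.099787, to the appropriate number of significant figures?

0.059

1.4947 ÷ (2.9 × 10^3) ÷ (8.6852 × 10^-2) ÷ 0.099787 = 0.0594705899524…
Multiplication/division keeps the fewest significant figures: 1.4947 → 5 s.f., 2.9 × 10^3 → 2 s.f., 8.6852 × 10^-2 → 5 s.f., 0.099787 → 5 s.f.; limit is 2.
Rounded to 2 significant figures: 0.059.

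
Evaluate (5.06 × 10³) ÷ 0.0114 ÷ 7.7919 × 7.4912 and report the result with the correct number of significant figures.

4.27 × 10⁵

(5.06 × 10³) ÷ 0.0114 ÷ 7.7919 × 7.4912 = 426730.502638…
Multiplication/division keeps the fewest significant figures: 5.06 × 10³ → 3 s.f., 0.0114 → 3 s.f., 7.7919 → 5 s.f., 7.4912 → 5 s.f.; limit is 3.
Rounded to 3 significant figures: 4.27 × 10⁵.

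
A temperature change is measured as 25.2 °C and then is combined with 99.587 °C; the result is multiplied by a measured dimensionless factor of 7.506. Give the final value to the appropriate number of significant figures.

936.7 °C

25.2 °C + 99.587 °C = 124.787 °C; the sum is limited to 1 decimal place (4 s.f.).
Carrying full precision, 124.787 × 7.506 = 936.651222 °C; 7.506 has 4 s.f., so the result keeps min(4, 4) = 4 s.f.
Rounded to 4 significant figures: 936.7 °C.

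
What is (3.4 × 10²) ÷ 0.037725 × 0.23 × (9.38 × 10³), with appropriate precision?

1.9 × 10⁷

(3.4 × 10²) ÷ 0.037725 × 0.23 × (9.38 × 10³) = 19443764.0822…
Multiplication/division keeps the fewest significant figures: 3.4 × 10² → 2 s.f., 0.037725 → 5 s.f., 0.23 → 2 s.f., 9.38 × 10³ → 3 s.f.; limit is 2.
Rounded to 2 significant figures: 1.9 × 10⁷.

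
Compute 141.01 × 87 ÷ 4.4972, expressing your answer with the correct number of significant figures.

141.01 × 87 ÷ 4.4972 = 2727.89068754…
Multiplication/division keeps the fewest significant figures: 141.01 → 5 s.f., 87 → 2 s.f., 4.4972 → 5 s.f.; limit is 2.
Rounded to 2 significant figures: 2.7 × 10^3.

2.7 × 10^3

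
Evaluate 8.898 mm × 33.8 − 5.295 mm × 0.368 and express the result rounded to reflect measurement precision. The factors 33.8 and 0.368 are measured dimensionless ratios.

299 mm

8.898 × 33.8 = 300.7524 → 301 mm (3 s.f., last digit at the 10^0 place).
5.295 × 0.368 = 1.94856 → 1.95 mm (3 s.f., last digit at the 10^-2 place).
Difference: 298.80384 mm; keep the coarser place, 10^0.
Result: 299 mm.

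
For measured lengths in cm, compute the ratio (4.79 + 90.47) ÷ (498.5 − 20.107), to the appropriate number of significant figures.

4.79 + 90.47 = 95.26, limited to 2 d.p. → 4 s.f.; 498.5 − 20.107 = 478.393, limited to 1 d.p. → 4 s.f.
Carrying full precision, 95.26 ÷ 478.393 = 0.199124987197…; keep min(4, 4) = 4 s.f.
Rounded to 4 significant figures: 0.1991.

0.1991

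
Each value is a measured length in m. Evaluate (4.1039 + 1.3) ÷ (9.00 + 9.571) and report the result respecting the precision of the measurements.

4.1039 + 1.3 = 5.4039, limited to 1 d.p. → 2 s.f.; 9.00 + 9.571 = 18.571, limited to 2 d.p. → 4 s.f.
Carrying full precision, 5.4039 ÷ 18.571 = 0.29098594583…; keep min(2, 4) = 2 s.f.
Rounded to 2 significant figures: 0.29.

0.29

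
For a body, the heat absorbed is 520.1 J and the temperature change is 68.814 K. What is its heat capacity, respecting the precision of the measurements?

heat capacity = 520.1 J ÷ 68.814 K = 7.55805504694… J/K.
520.1 has 4 significant figures; 68.814 has 5.
Division/multiplication keeps the fewest: 4 significant figures.
Rounded: 7.558 J/K.

7.558 J/K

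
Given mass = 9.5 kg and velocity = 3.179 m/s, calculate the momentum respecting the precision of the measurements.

3.0 × 10¹ kg·m/s

momentum = 9.5 kg × 3.179 m/s = 30.2005 kg·m/s.
9.5 has 2 significant figures; 3.179 has 4.
Division/multiplication keeps the fewest: 2 significant figures.
Rounded: 3.0 × 10¹ kg·m/s.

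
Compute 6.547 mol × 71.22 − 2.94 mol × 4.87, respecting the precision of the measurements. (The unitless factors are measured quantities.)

6.547 × 71.22 = 466.27734 → 466.3 mol (4 s.f., last digit at the 10^-1 place).
2.94 × 4.87 = 14.3178 → 14.3 mol (3 s.f., last digit at the 10^-1 place).
Difference: 451.95954 mol; keep the coarser place, 10^-1.
Result: 452.0 mol.

452.0 mol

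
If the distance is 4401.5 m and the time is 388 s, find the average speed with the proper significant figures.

average speed = 4401.5 m ÷ 388 s = 11.3440721649… m/s.
4401.5 has 5 significant figures; 388 has 3.
Division/multiplication keeps the fewest: 3 significant figures.
Rounded: 11.3 m/s.

11.3 m/s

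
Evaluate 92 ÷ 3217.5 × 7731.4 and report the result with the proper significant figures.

2.2 × 10²

92 ÷ 3217.5 × 7731.4 = 221.068780109…
Multiplication/division keeps the fewest significant figures: 92 → 2 s.f., 3217.5 → 5 s.f., 7731.4 → 5 s.f.; limit is 2.
Rounded to 2 significant figures: 2.2 × 10².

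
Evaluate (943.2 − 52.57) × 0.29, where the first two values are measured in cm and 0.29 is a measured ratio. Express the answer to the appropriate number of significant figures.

943.2 cm − 52.57 cm = 890.63 cm; the difference is limited to 1 decimal place (4 s.f.).
Carrying full precision, 890.63 × 0.29 = 258.2827 cm; 0.29 has 2 s.f., so the result keeps min(4, 2) = 2 s.f.
Rounded to 2 significant figures: 2.6 × 10^2 cm.

2.6 × 10^2 cm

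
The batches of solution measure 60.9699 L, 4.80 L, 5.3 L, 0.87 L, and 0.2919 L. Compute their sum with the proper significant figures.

60.9699 L + 4.80 L + 5.3 L + 0.87 L + 0.2919 L = 72.2318 L.
Addition/subtraction keeps the fewest decimal places: 60.9699 → 4 decimal places, 4.80 → 2 decimal places, 5.3 → 1 decimal place, 0.87 → 2 decimal places, 0.2919 → 4 decimal places; limit is 1.
Rounded to 1 decimal place: 72.2 L.

72.2 L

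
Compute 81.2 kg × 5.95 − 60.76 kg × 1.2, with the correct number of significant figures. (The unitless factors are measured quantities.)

410. kg

81.2 × 5.95 = 483.14 → 483 kg (3 s.f., last digit at the 10^0 place).
60.76 × 1.2 = 72.912 → 73 kg (2 s.f., last digit at the 10^0 place).
Difference: 410.228 kg; keep the coarser place, 10^0.
Result: 410. kg.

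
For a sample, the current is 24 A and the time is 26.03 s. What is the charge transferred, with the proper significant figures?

charge transferred = 24 A × 26.03 s = 624.72 C.
24 has 2 significant figures; 26.03 has 4.
Division/multiplication keeps the fewest: 2 significant figures.
Rounded: 6.2 × 10^2 C.

6.2 × 10^2 C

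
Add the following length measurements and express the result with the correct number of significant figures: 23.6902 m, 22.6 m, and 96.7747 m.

23.6902 m + 22.6 m + 96.7747 m = 143.0649 m.
Addition/subtraction keeps the fewest decimal places: 23.6902 → 4 decimal places, 22.6 → 1 decimal place, 96.7747 → 4 decimal places; limit is 1.
Rounded to 1 decimal place: 143.1 m.

143.1 m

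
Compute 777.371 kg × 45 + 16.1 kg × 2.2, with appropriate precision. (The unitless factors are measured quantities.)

777.371 × 45 = 34981.695 → 3.5 × 10^4 kg (2 s.f., last digit at the 10^3 place).
16.1 × 2.2 = 35.42 → 35 kg (2 s.f., last digit at the 10^0 place).
Sum: 35017.115 kg; keep the coarser place, 10^3.
Result: 3.5 × 10^4 kg.

3.5 × 10^4 kg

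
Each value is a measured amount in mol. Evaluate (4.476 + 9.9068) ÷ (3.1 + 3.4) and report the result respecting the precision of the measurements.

2.2

4.476 + 9.9068 = 14.3828, limited to 3 d.p. → 5 s.f.; 3.1 + 3.4 = 6.5, limited to 1 d.p. → 2 s.f.
Carrying full precision, 14.3828 ÷ 6.5 = 2.21273846154…; keep min(5, 2) = 2 s.f.
Rounded to 2 significant figures: 2.2.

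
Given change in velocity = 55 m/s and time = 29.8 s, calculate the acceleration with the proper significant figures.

1.8 m/s²

acceleration = 55 m/s ÷ 29.8 s = 1.84563758389… m/s².
55 has 2 significant figures; 29.8 has 3.
Division/multiplication keeps the fewest: 2 significant figures.
Rounded: 1.8 m/s².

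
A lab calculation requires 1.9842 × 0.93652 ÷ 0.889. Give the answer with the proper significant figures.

2.09

1.9842 × 0.93652 ÷ 0.889 = 2.09026207424…
Multiplication/division keeps the fewest significant figures: 1.9842 → 5 s.f., 0.93652 → 5 s.f., 0.889 → 3 s.f.; limit is 3.
Rounded to 3 significant figures: 2.09.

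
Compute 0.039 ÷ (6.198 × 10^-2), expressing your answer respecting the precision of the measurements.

0.039 ÷ (6.198 × 10^-2) = 0.629235237173…
Multiplication/division keeps the fewest significant figures: 0.039 → 2 s.f., 6.198 × 10^-2 → 4 s.f.; limit is 2.
Rounded to 2 significant figures: 0.63.

0.63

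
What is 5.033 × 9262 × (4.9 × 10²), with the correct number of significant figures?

5.033 × 9262 × (4.9 × 10²) = 22841666.54
Multiplication/division keeps the fewest significant figures: 5.033 → 4 s.f., 9262 → 4 s.f., 4.9 × 10² → 2 s.f.; limit is 2.
Rounded to 2 significant figures: 2.3 × 10⁷.

2.3 × 10⁷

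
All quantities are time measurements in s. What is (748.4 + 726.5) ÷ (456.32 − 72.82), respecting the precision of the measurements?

3.8459

748.4 + 726.5 = 1474.9, limited to 1 d.p. → 5 s.f.; 456.32 − 72.82 = 383.50, limited to 2 d.p. → 5 s.f.
Carrying full precision, 1474.9 ÷ 383.50 = 3.84589308996…; keep min(5, 5) = 5 s.f.
Rounded to 5 significant figures: 3.8459.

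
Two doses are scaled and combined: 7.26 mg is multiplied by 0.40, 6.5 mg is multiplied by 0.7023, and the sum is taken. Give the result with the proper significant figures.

7.5 mg

7.26 × 0.40 = 2.904 → 2.9 mg (2 s.f., last digit at the 10^-1 place).
6.5 × 0.7023 = 4.56495 → 4.6 mg (2 s.f., last digit at the 10^-1 place).
Sum: 7.46895 mg; keep the coarser place, 10^-1.
Result: 7.5 mg.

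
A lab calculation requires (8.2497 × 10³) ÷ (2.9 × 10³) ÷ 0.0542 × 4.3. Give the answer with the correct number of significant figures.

2.3 × 10²

(8.2497 × 10³) ÷ (2.9 × 10³) ÷ 0.0542 × 4.3 = 225.688446367…
Multiplication/division keeps the fewest significant figures: 8.2497 × 10³ → 5 s.f., 2.9 × 10³ → 2 s.f., 0.0542 → 3 s.f., 4.3 → 2 s.f.; limit is 2.
Rounded to 2 significant figures: 2.3 × 10².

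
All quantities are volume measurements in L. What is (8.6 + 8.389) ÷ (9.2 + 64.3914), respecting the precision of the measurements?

0.231

8.6 + 8.389 = 16.989, limited to 1 d.p. → 3 s.f.; 9.2 + 64.3914 = 73.5914, limited to 1 d.p. → 3 s.f.
Carrying full precision, 16.989 ÷ 73.5914 = 0.230855779344…; keep min(3, 3) = 3 s.f.
Rounded to 3 significant figures: 0.231.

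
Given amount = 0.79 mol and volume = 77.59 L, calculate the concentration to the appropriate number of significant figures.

concentration = 0.79 mol ÷ 77.59 L = 0.010181724449… mol/L.
0.79 has 2 significant figures; 77.59 has 4.
Division/multiplication keeps the fewest: 2 significant figures.
Rounded: 0.010 mol/L.

0.010 mol/L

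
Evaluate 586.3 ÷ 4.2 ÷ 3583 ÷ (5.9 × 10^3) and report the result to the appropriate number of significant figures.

6.6 × 10^-6

586.3 ÷ 4.2 ÷ 3583 ÷ (5.9 × 10^3) = 0.00000660346353521…
Multiplication/division keeps the fewest significant figures: 586.3 → 4 s.f., 4.2 → 2 s.f., 3583 → 4 s.f., 5.9 × 10^3 → 2 s.f.; limit is 2.
Rounded to 2 significant figures: 6.6 × 10^-6.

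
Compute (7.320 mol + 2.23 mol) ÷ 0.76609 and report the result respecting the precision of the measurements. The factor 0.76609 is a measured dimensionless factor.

7.320 mol + 2.23 mol = 9.550 mol; the sum is limited to 2 decimal places (3 s.f.).
Carrying full precision, 9.550 ÷ 0.76609 = 12.4658982626… mol; 0.76609 has 5 s.f., so the result keeps min(3, 5) = 3 s.f.
Rounded to 3 significant figures: 12.5 mol.

12.5 mol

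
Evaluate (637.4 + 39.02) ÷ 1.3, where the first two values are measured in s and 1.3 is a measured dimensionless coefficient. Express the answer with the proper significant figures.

5.2 × 10^2 s

637.4 s + 39.02 s = 676.42 s; the sum is limited to 1 decimal place (4 s.f.).
Carrying full precision, 676.42 ÷ 1.3 = 520.323076923… s; 1.3 has 2 s.f., so the result keeps min(4, 2) = 2 s.f.
Rounded to 2 significant figures: 5.2 × 10^2 s.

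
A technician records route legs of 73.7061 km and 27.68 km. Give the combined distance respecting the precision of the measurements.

73.7061 km + 27.68 km = 101.3861 km.
Addition/subtraction keeps the fewest decimal places: 73.7061 → 4 decimal places, 27.68 → 2 decimal places; limit is 2.
Rounded to 2 decimal places: 101.39 km.

101.39 km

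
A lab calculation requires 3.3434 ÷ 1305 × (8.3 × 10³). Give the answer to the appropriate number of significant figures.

21

3.3434 ÷ 1305 × (8.3 × 10³) = 21.2645363985…
Multiplication/division keeps the fewest significant figures: 3.3434 → 5 s.f., 1305 → 4 s.f., 8.3 × 10³ → 2 s.f.; limit is 2.
Rounded to 2 significant figures: 21.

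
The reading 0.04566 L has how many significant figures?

4

0.04566: leading zeros are not significant.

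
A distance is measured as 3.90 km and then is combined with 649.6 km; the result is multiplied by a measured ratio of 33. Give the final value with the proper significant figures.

3.90 km + 649.6 km = 653.50 km; the sum is limited to 1 decimal place (4 s.f.).
Carrying full precision, 653.50 × 33 = 21565.5 km; 33 has 2 s.f., so the result keeps min(4, 2) = 2 s.f.
Rounded to 2 significant figures: 2.2 × 10⁴ km.

2.2 × 10⁴ km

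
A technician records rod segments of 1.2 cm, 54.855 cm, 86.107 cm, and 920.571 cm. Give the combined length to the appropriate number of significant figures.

1.2 cm + 54.855 cm + 86.107 cm + 920.571 cm = 1062.733 cm.
Addition/subtraction keeps the fewest decimal places: 1.2 → 1 decimal place, 54.855 → 3 decimal places, 86.107 → 3 decimal places, 920.571 → 3 decimal places; limit is 1.
Rounded to 1 decimal place: 1062.7 cm.

1062.7 cm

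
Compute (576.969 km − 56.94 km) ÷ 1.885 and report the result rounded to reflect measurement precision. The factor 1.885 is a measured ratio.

576.969 km − 56.94 km = 520.029 km; the difference is limited to 2 decimal places (5 s.f.).
Carrying full precision, 520.029 ÷ 1.885 = 275.877453581… km; 1.885 has 4 s.f., so the result keeps min(5, 4) = 4 s.f.
Rounded to 4 significant figures: 2.759 × 10^2 km.

2.759 × 10^2 km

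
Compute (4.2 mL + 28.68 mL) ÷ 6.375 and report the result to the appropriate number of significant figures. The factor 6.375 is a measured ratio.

4.2 mL + 28.68 mL = 32.88 mL; the sum is limited to 1 decimal place (3 s.f.).
Carrying full precision, 32.88 ÷ 6.375 = 5.15764705882… mL; 6.375 has 4 s.f., so the result keeps min(3, 4) = 3 s.f.
Rounded to 3 significant figures: 5.16 mL.

5.16 mL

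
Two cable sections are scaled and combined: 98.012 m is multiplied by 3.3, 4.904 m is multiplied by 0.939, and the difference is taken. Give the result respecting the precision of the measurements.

98.012 × 3.3 = 323.4396 → 3.2 × 10^2 m (2 s.f., last digit at the 10^1 place).
4.904 × 0.939 = 4.604856 → 4.60 m (3 s.f., last digit at the 10^-2 place).
Difference: 318.834744 m; keep the coarser place, 10^1.
Result: 3.2 × 10^2 m.

3.2 × 10^2 m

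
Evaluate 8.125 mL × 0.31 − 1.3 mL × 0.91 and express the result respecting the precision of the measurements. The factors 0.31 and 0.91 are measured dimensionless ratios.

1.3 mL

8.125 × 0.31 = 2.51875 → 2.5 mL (2 s.f., last digit at the 10^-1 place).
1.3 × 0.91 = 1.183 → 1.2 mL (2 s.f., last digit at the 10^-1 place).
Difference: 1.33575 mL; keep the coarser place, 10^-1.
Result: 1.3 mL.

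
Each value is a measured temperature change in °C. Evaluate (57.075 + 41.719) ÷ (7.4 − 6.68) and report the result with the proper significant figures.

57.075 + 41.719 = 98.794, limited to 3 d.p. → 5 s.f.; 7.4 − 6.68 = 0.72, limited to 1 d.p. → 1 s.f.
Carrying full precision, 98.794 ÷ 0.72 = 137.213888889…; keep min(5, 1) = 1 s.f.
Rounded to 1 significant figure: 1 × 10^2.

1 × 10^2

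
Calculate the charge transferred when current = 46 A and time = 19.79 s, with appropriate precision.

charge transferred = 46 A × 19.79 s = 910.34 C.
46 has 2 significant figures; 19.79 has 4.
Division/multiplication keeps the fewest: 2 significant figures.
Rounded: 9.1 × 10^2 C.

9.1 × 10^2 C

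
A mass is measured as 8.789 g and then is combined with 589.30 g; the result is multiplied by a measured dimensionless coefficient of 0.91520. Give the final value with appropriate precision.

547.37 g

8.789 g + 589.30 g = 598.089 g; the sum is limited to 2 decimal places (5 s.f.).
Carrying full precision, 598.089 × 0.91520 = 547.3710528 g; 0.91520 has 5 s.f., so the result keeps min(5, 5) = 5 s.f.
Rounded to 5 significant figures: 547.37 g.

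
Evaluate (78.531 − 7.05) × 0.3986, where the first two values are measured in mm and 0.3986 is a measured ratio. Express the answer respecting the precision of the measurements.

78.531 mm − 7.05 mm = 71.481 mm; the difference is limited to 2 decimal places (4 s.f.).
Carrying full precision, 71.481 × 0.3986 = 28.4923266 mm; 0.3986 has 4 s.f., so the result keeps min(4, 4) = 4 s.f.
Rounded to 4 significant figures: 28.49 mm.

28.49 mm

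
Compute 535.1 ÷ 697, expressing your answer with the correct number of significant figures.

0.768

535.1 ÷ 697 = 0.767718794835…
Multiplication/division keeps the fewest significant figures: 535.1 → 4 s.f., 697 → 3 s.f.; limit is 3.
Rounded to 3 significant figures: 0.768.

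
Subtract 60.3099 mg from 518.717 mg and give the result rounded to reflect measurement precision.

518.717 mg − 60.3099 mg = 458.4071 mg.
Addition/subtraction keeps the fewest decimal places: 518.717 → 3 decimal places, 60.3099 → 4 decimal places; limit is 3.
Rounded to 3 decimal places: 458.407 mg.

458.407 mg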